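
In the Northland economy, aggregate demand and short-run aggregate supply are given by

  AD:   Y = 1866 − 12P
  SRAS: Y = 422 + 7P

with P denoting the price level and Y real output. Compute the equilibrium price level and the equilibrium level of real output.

P = 76, Y = 954

Set AD = SRAS: 1866 − 12P = 422 + 7P, so 1444 = 19P and P = 76.
Then Y = 1866 − 12·76 = 954.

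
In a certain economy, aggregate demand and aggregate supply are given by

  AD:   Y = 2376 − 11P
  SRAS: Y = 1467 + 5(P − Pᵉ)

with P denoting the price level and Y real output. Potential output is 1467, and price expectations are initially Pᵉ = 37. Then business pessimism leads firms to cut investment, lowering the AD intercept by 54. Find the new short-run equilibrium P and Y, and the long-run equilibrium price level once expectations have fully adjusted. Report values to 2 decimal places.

AD shifts left: new AD is Y = 2322 − 11P. With Pᵉ = 37, SRAS is Y = 1282 + 5P.
Short run: 2322 − 11P = 1282 + 5P gives 1040 = 16P, so P = 65.00 and Y = 2322 − 11P = 1607.00.
Y = 1607.00 is above potential 1467; expectations adjust and SRAS shifts left until Y = 1467.
Long run: on the new AD curve, 1467 = 2322 − 11P gives P = 77.73.

Short run: P = 65.00, Y = 1607.00. Long run: P = 77.73.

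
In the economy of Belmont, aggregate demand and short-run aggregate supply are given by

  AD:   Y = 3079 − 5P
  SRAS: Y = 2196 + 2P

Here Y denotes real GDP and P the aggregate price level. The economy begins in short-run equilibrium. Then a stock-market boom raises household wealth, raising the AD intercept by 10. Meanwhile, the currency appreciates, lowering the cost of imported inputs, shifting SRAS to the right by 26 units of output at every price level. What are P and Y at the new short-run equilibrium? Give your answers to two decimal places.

P = 123.86, Y = 2469.71

After both shocks: AD is Y = 3089 − 5P and SRAS is Y = 2222 + 2P.
Setting them equal: 867 = 7P, so P = 123.86.
Substituting into AD, Y = 2469.71.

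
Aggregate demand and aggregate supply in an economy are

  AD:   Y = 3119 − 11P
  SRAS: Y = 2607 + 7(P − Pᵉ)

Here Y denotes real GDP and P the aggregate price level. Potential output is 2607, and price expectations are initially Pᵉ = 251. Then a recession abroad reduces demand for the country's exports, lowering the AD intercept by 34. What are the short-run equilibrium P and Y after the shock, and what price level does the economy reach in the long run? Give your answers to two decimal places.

Short run: P = 124.17, Y = 1719.17. Long run: P = 43.45.

AD shifts left: new AD is Y = 3085 − 11P. With Pᵉ = 251, SRAS is Y = 850 + 7P.
Short run: 3085 − 11P = 850 + 7P gives 2235 = 18P, so P = 124.17 and Y = 3085 − 11P = 1719.17.
Y = 1719.17 is below potential 2607; expectations adjust and SRAS shifts right until Y = 2607.
Long run: on the new AD curve, 2607 = 3085 − 11P gives P = 43.45.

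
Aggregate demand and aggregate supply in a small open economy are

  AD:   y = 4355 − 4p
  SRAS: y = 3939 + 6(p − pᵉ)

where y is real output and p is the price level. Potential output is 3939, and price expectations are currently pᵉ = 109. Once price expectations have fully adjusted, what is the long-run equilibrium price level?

Long-run p = 104

Short run: with pᵉ = 109, SRAS is y = 3285 + 6p. Setting AD = SRAS gives 1070 = 10p, so p = 107 and y = 4355 − 4·107 = 3927.
Output 3927 is below potential 3939, so over time expected prices fall and SRAS shifts right until y returns to 3939.
Long run: y = 3939 on the AD curve gives 3939 = 4355 − 4p, so p = 104.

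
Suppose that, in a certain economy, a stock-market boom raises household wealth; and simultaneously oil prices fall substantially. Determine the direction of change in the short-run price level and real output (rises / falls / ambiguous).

Price level: ambiguous; output: rises

The first event is a positive demand shock: AD shifts right, which by itself pushes P up and Y up.
The second is a favourable supply shock: SRAS shifts right, which by itself pushes P down and Y up.
The two shocks push P in opposite directions, so the effect on P is ambiguous. Both shocks push Y up, so Y rises.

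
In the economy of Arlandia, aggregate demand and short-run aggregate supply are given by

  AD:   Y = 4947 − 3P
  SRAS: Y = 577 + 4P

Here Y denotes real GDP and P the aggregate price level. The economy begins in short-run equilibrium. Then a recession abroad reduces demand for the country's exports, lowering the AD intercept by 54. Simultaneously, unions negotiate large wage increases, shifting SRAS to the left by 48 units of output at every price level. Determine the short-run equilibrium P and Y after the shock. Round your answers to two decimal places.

After both shocks: AD is Y = 4893 − 3P and SRAS is Y = 529 + 4P.
Setting them equal: 4364 = 7P, so P = 623.43.
Substituting into AD, Y = 3022.71.

P = 623.43, Y = 3022.71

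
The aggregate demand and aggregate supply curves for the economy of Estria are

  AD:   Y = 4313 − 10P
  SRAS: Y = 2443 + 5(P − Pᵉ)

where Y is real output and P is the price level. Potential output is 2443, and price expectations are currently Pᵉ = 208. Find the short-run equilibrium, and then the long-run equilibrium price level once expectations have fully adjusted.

Short run: P = 194, Y = 2373. Long run: P = 187.

Short run: with Pᵉ = 208, SRAS is Y = 1403 + 5P. Setting AD = SRAS gives 2910 = 15P, so P = 194 and Y = 4313 − 10·194 = 2373.
Output 2373 is below potential 2443, so over time expected prices fall and SRAS shifts right until Y returns to 2443.
Long run: Y = 2443 on the AD curve gives 2443 = 4313 − 10P, so P = 187.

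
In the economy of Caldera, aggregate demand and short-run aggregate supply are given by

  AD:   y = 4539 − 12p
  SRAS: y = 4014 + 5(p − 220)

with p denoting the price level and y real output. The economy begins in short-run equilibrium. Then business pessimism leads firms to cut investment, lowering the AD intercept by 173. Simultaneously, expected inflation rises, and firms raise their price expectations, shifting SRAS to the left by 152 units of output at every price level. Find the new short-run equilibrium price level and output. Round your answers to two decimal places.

p = 94.35, y = 3233.76

After both shocks: AD is y = 4366 − 12p and SRAS is y = 2762 + 5p.
Setting them equal: 1604 = 17p, so p = 94.35.
Substituting into AD, y = 3233.76.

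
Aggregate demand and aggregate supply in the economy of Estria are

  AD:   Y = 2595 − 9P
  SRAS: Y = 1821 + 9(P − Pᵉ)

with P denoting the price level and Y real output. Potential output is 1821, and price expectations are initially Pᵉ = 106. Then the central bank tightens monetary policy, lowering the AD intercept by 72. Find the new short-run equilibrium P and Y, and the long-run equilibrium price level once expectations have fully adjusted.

AD shifts left: new AD is Y = 2523 − 9P. With Pᵉ = 106, SRAS is Y = 867 + 9P.
Short run: 2523 − 9P = 867 + 9P gives 1656 = 18P, so P = 92 and Y = 2523 − 9·92 = 1695.
Y = 1695 is below potential 1821; expectations adjust and SRAS shifts right until Y = 1821.
Long run: on the new AD curve, 1821 = 2523 − 9P gives P = 78.

Short run: P = 92, Y = 1695. Long run: P = 78.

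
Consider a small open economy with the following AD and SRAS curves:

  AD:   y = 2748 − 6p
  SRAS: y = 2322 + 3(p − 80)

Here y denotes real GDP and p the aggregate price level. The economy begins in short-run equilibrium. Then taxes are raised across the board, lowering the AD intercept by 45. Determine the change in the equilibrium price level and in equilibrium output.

This is a negative demand shock: AD shifts left.
New AD: y = 2703 − 6p.
SRAS can be written y = 2082 + 3p.
Set AD = SRAS: 2703 − 6p = 2082 + 3p, so 621 = 9p and p = 69.
y = 2703 − 6·69 = 2289.
Initially p = 74, y = 2304, so Δp = -5 and Δy = -15.

Δp = -5, Δy = -15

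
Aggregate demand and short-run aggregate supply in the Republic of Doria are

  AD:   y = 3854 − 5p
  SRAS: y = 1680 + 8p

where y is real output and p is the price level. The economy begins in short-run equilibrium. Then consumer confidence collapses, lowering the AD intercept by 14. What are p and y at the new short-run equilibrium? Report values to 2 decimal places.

p = 166.15, y = 3009.23

This is a negative demand shock: AD shifts left.
New AD: y = 3840 − 5p.
Set AD = SRAS: 3840 − 5p = 1680 + 8p, so 2160 = 13p and p = 166.15.
Substituting into AD, y = 3009.23.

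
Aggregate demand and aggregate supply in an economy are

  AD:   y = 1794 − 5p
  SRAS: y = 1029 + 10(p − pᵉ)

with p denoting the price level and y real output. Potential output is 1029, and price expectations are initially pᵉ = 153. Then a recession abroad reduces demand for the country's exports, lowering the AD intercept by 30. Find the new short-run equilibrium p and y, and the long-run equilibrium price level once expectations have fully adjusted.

AD shifts left: new AD is y = 1764 − 5p. With pᵉ = 153, SRAS is y = 10p − 501.
Short run: 1764 − 5p = 10p − 501 gives 2265 = 15p, so p = 151 and y = 1764 − 5·151 = 1009.
y = 1009 is below potential 1029; expectations adjust and SRAS shifts right until y = 1029.
Long run: on the new AD curve, 1029 = 1764 − 5p gives p = 147.

Short run: p = 151, y = 1009. Long run: p = 147.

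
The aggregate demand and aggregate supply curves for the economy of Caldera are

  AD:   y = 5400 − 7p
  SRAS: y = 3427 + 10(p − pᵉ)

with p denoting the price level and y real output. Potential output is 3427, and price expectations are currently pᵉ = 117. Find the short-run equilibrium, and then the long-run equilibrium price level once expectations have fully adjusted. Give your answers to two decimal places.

Short run: with pᵉ = 117, SRAS is y = 2257 + 10p. Setting AD = SRAS gives 3143 = 17p, so p = 184.88 and y = 5400 − 7p = 4105.82.
Output 4105.82 is above potential 3427, so over time expected prices rise and SRAS shifts left until y returns to 3427.
Long run: y = 3427 on the AD curve gives 3427 = 5400 − 7p, so p = 281.86.

Short run: p = 184.88, y = 4105.82. Long run: p = 281.86.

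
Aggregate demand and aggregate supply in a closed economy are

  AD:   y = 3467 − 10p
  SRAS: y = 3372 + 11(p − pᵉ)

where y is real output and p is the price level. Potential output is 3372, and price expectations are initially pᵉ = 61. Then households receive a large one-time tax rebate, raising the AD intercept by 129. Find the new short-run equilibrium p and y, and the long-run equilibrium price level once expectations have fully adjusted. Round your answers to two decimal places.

Short run: p = 42.62, y = 3169.81. Long run: p = 22.40.

AD shifts right: new AD is y = 3596 − 10p. With pᵉ = 61, SRAS is y = 2701 + 11p.
Short run: 3596 − 10p = 2701 + 11p gives 895 = 21p, so p = 42.62 and y = 3596 − 10p = 3169.81.
y = 3169.81 is below potential 3372; expectations adjust and SRAS shifts right until y = 3372.
Long run: on the new AD curve, 3372 = 3596 − 10p gives p = 22.40.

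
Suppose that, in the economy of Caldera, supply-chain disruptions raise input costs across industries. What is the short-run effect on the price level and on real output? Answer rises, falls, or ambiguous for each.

This is an adverse supply shock: SRAS shifts left.
Moving along the downward-sloping AD curve, P rises and Y falls.

Price level: rises; output: falls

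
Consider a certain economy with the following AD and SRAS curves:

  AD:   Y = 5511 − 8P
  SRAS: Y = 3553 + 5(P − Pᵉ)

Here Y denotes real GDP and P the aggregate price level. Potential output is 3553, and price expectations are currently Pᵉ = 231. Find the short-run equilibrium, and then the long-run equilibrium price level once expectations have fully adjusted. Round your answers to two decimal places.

Short run: with Pᵉ = 231, SRAS is Y = 2398 + 5P. Setting AD = SRAS gives 3113 = 13P, so P = 239.46 and Y = 5511 − 8P = 3595.31.
Output 3595.31 is above potential 3553, so over time expected prices rise and SRAS shifts left until Y returns to 3553.
Long run: Y = 3553 on the AD curve gives 3553 = 5511 − 8P, so P = 244.75.

Short run: P = 239.46, Y = 3595.31. Long run: P = 244.75.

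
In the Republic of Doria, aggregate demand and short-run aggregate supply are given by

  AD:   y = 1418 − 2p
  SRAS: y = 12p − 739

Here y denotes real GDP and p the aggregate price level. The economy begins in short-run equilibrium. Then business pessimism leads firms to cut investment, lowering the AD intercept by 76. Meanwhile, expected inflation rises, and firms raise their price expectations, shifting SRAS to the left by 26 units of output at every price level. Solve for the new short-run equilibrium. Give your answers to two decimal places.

After both shocks: AD is y = 1342 − 2p and SRAS is y = 12p − 765.
Setting them equal: 2107 = 14p, so p = 150.50.
Substituting into AD, y = 1041.00.

p = 150.50, y = 1041.00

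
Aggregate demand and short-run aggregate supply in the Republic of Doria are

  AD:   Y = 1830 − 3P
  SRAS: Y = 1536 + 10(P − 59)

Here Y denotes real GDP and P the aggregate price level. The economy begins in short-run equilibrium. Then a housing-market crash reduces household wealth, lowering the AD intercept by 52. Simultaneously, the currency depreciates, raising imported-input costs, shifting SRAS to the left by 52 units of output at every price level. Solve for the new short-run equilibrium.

P = 68, Y = 1574

After both shocks: AD is Y = 1778 − 3P and SRAS is Y = 894 + 10P.
Setting them equal: 884 = 13P, so P = 68.
Y = 1778 − 3·68 = 1574.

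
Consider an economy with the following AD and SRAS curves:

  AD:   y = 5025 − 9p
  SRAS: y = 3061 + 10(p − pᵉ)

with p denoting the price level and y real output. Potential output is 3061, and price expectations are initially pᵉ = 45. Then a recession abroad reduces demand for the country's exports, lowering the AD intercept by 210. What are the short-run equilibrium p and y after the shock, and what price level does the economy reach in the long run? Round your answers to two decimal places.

AD shifts left: new AD is y = 4815 − 9p. With pᵉ = 45, SRAS is y = 2611 + 10p.
Short run: 4815 − 9p = 2611 + 10p gives 2204 = 19p, so p = 116.00 and y = 4815 − 9p = 3771.00.
y = 3771.00 is above potential 3061; expectations adjust and SRAS shifts left until y = 3061.
Long run: on the new AD curve, 3061 = 4815 − 9p gives p = 194.89.

Short run: p = 116.00, y = 3771.00. Long run: p = 194.89.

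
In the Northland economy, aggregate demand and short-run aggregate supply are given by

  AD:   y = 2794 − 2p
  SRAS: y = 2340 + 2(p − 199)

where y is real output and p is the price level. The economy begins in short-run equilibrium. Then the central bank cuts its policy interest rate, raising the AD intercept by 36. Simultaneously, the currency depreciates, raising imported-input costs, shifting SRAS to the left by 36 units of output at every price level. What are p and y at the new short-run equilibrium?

After both shocks: AD is y = 2830 − 2p and SRAS is y = 1906 + 2p.
Setting them equal: 924 = 4p, so p = 231.
y = 2830 − 2·231 = 2368.

p = 231, y = 2368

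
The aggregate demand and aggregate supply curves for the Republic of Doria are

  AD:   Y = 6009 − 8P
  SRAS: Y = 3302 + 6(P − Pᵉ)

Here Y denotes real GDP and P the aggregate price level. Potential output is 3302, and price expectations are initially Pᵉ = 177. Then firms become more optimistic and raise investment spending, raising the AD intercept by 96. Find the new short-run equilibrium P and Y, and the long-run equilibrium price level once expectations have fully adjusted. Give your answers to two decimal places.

Short run: P = 276.07, Y = 3896.43. Long run: P = 350.38.

AD shifts right: new AD is Y = 6105 − 8P. With Pᵉ = 177, SRAS is Y = 2240 + 6P.
Short run: 6105 − 8P = 2240 + 6P gives 3865 = 14P, so P = 276.07 and Y = 6105 − 8P = 3896.43.
Y = 3896.43 is above potential 3302; expectations adjust and SRAS shifts left until Y = 3302.
Long run: on the new AD curve, 3302 = 6105 − 8P gives P = 350.38.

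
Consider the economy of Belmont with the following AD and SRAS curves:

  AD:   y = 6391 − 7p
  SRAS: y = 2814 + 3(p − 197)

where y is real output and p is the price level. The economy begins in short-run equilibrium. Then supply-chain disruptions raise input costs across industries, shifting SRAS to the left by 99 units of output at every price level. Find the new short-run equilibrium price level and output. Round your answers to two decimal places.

This is a negative supply shock: SRAS shifts left.
New SRAS: y = 2124 + 3p.
Set AD = SRAS: 6391 − 7p = 2124 + 3p, so 4267 = 10p and p = 426.70.
Substituting into AD, y = 3404.10.

p = 426.70, y = 3404.10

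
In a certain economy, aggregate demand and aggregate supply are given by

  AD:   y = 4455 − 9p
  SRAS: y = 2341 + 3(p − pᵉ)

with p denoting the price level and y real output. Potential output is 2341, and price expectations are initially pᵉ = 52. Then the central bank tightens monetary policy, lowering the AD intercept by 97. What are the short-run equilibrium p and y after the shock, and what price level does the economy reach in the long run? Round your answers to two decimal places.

AD shifts left: new AD is y = 4358 − 9p. With pᵉ = 52, SRAS is y = 2185 + 3p.
Short run: 4358 − 9p = 2185 + 3p gives 2173 = 12p, so p = 181.08 and y = 4358 − 9p = 2728.25.
y = 2728.25 is above potential 2341; expectations adjust and SRAS shifts left until y = 2341.
Long run: on the new AD curve, 2341 = 4358 − 9p gives p = 224.11.

Short run: p = 181.08, y = 2728.25. Long run: p = 224.11.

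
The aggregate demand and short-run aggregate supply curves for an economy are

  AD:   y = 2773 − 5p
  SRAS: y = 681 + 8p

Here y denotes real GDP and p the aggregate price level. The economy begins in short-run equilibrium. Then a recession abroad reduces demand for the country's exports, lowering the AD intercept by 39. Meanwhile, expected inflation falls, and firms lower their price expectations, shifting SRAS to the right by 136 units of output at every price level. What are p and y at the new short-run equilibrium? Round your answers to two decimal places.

After both shocks: AD is y = 2734 − 5p and SRAS is y = 817 + 8p.
Setting them equal: 1917 = 13p, so p = 147.46.
Substituting into AD, y = 1996.69.

p = 147.46, y = 1996.69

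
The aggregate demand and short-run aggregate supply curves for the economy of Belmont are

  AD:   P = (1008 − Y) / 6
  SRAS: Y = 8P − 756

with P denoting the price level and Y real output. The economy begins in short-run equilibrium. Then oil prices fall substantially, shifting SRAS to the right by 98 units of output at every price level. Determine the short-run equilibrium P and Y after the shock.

P = 119, Y = 294

This is a positive supply shock: SRAS shifts right.
New SRAS: Y = 8P − 658.
Set AD = SRAS: 1008 − 6P = 8P − 658, so 1666 = 14P and P = 119.
Y = 1008 − 6·119 = 294.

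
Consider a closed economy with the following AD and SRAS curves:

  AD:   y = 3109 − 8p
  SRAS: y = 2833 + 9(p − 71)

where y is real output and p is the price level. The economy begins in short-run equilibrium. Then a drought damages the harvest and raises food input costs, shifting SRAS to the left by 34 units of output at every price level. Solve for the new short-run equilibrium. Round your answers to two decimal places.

This is a negative supply shock: SRAS shifts left.
New SRAS: y = 2160 + 9p.
Set AD = SRAS: 3109 − 8p = 2160 + 9p, so 949 = 17p and p = 55.82.
Substituting into AD, y = 2662.41.

p = 55.82, y = 2662.41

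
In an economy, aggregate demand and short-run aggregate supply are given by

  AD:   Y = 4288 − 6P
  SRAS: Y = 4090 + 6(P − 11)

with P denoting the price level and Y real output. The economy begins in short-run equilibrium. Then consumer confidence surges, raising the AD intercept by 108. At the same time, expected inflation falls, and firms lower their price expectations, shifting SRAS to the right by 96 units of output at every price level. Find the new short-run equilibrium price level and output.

After both shocks: AD is Y = 4396 − 6P and SRAS is Y = 4120 + 6P.
Setting them equal: 276 = 12P, so P = 23.
Y = 4396 − 6·23 = 4258.

P = 23, Y = 4258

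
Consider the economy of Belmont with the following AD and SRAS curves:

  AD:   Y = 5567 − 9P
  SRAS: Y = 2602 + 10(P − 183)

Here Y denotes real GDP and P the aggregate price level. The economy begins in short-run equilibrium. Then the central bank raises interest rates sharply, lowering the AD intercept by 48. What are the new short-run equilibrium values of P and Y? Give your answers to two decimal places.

This is a negative demand shock: AD shifts left.
New AD: Y = 5519 − 9P.
SRAS can be written Y = 772 + 10P.
Set AD = SRAS: 5519 − 9P = 772 + 10P, so 4747 = 19P and P = 249.84.
Substituting into AD, Y = 3270.42.

P = 249.84, Y = 3270.42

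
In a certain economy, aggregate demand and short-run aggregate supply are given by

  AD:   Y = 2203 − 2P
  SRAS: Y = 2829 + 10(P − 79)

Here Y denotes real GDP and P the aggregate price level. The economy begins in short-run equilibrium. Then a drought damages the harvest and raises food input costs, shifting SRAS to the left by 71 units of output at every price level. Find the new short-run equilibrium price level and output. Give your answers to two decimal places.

This is a negative supply shock: SRAS shifts left.
New SRAS: Y = 1968 + 10P.
Set AD = SRAS: 2203 − 2P = 1968 + 10P, so 235 = 12P and P = 19.58.
Substituting into AD, Y = 2163.83.

P = 19.58, Y = 2163.83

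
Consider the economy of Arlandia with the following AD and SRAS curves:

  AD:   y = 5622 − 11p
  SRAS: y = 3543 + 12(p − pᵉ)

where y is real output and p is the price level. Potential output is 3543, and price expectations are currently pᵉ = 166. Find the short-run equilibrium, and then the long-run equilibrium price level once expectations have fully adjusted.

Short run: p = 177, y = 3675. Long run: p = 189.

Short run: with pᵉ = 166, SRAS is y = 1551 + 12p. Setting AD = SRAS gives 4071 = 23p, so p = 177 and y = 5622 − 11·177 = 3675.
Output 3675 is above potential 3543, so over time expected prices rise and SRAS shifts left until y returns to 3543.
Long run: y = 3543 on the AD curve gives 3543 = 5622 − 11p, so p = 189.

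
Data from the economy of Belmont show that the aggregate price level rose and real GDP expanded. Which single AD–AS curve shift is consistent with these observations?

AD shifted right

P rose and Y rose. An AD shift moves P and Y in the same direction; an SRAS shift moves them in opposite directions.
Here P and Y moved in the same direction, so the AD curve shifted.
Since Y rose, AD shifted right.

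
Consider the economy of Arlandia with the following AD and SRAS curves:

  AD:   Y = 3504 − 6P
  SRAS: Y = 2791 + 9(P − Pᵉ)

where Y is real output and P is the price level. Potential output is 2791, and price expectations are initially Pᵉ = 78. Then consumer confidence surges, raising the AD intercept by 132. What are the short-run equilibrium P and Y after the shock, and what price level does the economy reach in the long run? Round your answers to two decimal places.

AD shifts right: new AD is Y = 3636 − 6P. With Pᵉ = 78, SRAS is Y = 2089 + 9P.
Short run: 3636 − 6P = 2089 + 9P gives 1547 = 15P, so P = 103.13 and Y = 3636 − 6P = 3017.20.
Y = 3017.20 is above potential 2791; expectations adjust and SRAS shifts left until Y = 2791.
Long run: on the new AD curve, 2791 = 3636 − 6P gives P = 140.83.

Short run: P = 103.13, Y = 3017.20. Long run: P = 140.83.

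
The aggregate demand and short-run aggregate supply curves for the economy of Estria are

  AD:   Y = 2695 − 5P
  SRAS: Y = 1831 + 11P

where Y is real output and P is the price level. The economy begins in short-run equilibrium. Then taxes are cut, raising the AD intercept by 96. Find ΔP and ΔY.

This is a positive demand shock: AD shifts right.
New AD: Y = 2791 − 5P.
Set AD = SRAS: 2791 − 5P = 1831 + 11P, so 960 = 16P and P = 60.
Y = 2791 − 5·60 = 2491.
Initially P = 54, Y = 2425, so ΔP = +6 and ΔY = +66.

ΔP = +6, ΔY = +66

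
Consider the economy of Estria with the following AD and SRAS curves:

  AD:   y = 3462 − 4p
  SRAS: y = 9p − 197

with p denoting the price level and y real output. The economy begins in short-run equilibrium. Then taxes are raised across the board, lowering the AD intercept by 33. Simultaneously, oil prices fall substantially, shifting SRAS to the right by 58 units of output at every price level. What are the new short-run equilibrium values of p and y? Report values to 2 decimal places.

After both shocks: AD is y = 3429 − 4p and SRAS is y = 9p − 139.
Setting them equal: 3568 = 13p, so p = 274.46.
Substituting into AD, y = 2331.15.

p = 274.46, y = 2331.15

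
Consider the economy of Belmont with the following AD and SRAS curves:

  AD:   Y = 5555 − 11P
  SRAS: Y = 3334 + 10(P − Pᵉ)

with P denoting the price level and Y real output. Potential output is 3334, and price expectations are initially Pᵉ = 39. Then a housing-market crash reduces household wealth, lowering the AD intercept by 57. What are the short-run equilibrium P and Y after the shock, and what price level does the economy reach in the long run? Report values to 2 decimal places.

Short run: P = 121.62, Y = 4160.19. Long run: P = 196.73.

AD shifts left: new AD is Y = 5498 − 11P. With Pᵉ = 39, SRAS is Y = 2944 + 10P.
Short run: 5498 − 11P = 2944 + 10P gives 2554 = 21P, so P = 121.62 and Y = 5498 − 11P = 4160.19.
Y = 4160.19 is above potential 3334; expectations adjust and SRAS shifts left until Y = 3334.
Long run: on the new AD curve, 3334 = 5498 − 11P gives P = 196.73.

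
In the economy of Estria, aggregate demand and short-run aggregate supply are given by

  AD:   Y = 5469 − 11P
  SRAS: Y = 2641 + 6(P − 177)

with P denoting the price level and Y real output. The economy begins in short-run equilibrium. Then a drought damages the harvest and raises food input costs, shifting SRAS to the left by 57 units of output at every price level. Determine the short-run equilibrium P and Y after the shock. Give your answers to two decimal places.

P = 232.18, Y = 2915.06

This is a negative supply shock: SRAS shifts left.
New SRAS: Y = 1522 + 6P.
Set AD = SRAS: 5469 − 11P = 1522 + 6P, so 3947 = 17P and P = 232.18.
Substituting into AD, Y = 2915.06.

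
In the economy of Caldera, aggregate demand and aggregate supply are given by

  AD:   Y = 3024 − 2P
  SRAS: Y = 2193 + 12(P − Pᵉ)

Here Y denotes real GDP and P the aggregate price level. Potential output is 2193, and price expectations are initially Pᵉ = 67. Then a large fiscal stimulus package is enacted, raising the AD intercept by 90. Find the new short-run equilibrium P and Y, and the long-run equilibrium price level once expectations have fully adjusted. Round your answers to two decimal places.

AD shifts right: new AD is Y = 3114 − 2P. With Pᵉ = 67, SRAS is Y = 1389 + 12P.
Short run: 3114 − 2P = 1389 + 12P gives 1725 = 14P, so P = 123.21 and Y = 3114 − 2P = 2867.57.
Y = 2867.57 is above potential 2193; expectations adjust and SRAS shifts left until Y = 2193.
Long run: on the new AD curve, 2193 = 3114 − 2P gives P = 460.50.

Short run: P = 123.21, Y = 2867.57. Long run: P = 460.50.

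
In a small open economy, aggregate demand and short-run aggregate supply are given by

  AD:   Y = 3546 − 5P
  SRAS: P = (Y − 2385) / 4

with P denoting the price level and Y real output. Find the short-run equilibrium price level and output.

P = 129, Y = 2901

Rearrange SRAS to Y = 2385 + 4P.
Set AD = SRAS: 3546 − 5P = 2385 + 4P, so 1161 = 9P and P = 129.
Then Y = 3546 − 5·129 = 2901.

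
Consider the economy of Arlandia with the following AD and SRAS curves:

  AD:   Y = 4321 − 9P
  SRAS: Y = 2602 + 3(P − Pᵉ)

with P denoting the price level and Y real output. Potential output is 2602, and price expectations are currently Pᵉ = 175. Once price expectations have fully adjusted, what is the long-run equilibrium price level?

Long-run P = 191

Short run: with Pᵉ = 175, SRAS is Y = 2077 + 3P. Setting AD = SRAS gives 2244 = 12P, so P = 187 and Y = 4321 − 9·187 = 2638.
Output 2638 is above potential 2602, so over time expected prices rise and SRAS shifts left until Y returns to 2602.
Long run: Y = 2602 on the AD curve gives 2602 = 4321 − 9P, so P = 191.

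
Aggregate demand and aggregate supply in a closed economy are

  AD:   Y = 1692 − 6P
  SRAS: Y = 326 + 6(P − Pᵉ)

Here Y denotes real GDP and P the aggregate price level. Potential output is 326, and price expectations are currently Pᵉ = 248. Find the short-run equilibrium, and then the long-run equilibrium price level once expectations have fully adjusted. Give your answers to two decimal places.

Short run: with Pᵉ = 248, SRAS is Y = 6P − 1162. Setting AD = SRAS gives 2854 = 12P, so P = 237.83 and Y = 1692 − 6P = 265.00.
Output 265.00 is below potential 326, so over time expected prices fall and SRAS shifts right until Y returns to 326.
Long run: Y = 326 on the AD curve gives 326 = 1692 − 6P, so P = 227.67.

Short run: P = 237.83, Y = 265.00. Long run: P = 227.67.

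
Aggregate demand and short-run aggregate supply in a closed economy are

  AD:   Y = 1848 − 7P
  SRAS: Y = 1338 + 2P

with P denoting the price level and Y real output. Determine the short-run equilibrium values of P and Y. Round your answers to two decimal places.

P = 56.67, Y = 1451.33

Set AD = SRAS: 1848 − 7P = 1338 + 2P, so 510 = 9P and P = 56.67.
Substituting into AD, Y = 1848 − 7P = 1451.33.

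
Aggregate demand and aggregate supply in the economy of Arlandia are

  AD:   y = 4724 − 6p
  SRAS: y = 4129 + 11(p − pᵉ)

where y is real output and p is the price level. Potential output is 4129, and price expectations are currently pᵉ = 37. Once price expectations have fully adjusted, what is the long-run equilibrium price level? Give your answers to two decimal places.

Short run: with pᵉ = 37, SRAS is y = 3722 + 11p. Setting AD = SRAS gives 1002 = 17p, so p = 58.94 and y = 4724 − 6p = 4370.35.
Output 4370.35 is above potential 4129, so over time expected prices rise and SRAS shifts left until y returns to 4129.
Long run: y = 4129 on the AD curve gives 4129 = 4724 − 6p, so p = 99.17.

Long-run p = 99.17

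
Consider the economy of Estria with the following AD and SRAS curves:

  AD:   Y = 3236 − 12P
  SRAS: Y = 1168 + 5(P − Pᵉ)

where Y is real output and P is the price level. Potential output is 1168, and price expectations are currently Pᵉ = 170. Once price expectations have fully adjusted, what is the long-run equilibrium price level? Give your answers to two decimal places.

Long-run P = 172.33

Short run: with Pᵉ = 170, SRAS is Y = 318 + 5P. Setting AD = SRAS gives 2918 = 17P, so P = 171.65 and Y = 3236 − 12P = 1176.24.
Output 1176.24 is above potential 1168, so over time expected prices rise and SRAS shifts left until Y returns to 1168.
Long run: Y = 1168 on the AD curve gives 1168 = 3236 − 12P, so P = 172.33.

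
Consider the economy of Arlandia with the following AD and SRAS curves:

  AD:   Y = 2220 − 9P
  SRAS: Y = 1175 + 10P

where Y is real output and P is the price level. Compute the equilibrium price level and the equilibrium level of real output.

P = 55, Y = 1725

Set AD = SRAS: 2220 − 9P = 1175 + 10P, so 1045 = 19P and P = 55.
Then Y = 2220 − 9·55 = 1725.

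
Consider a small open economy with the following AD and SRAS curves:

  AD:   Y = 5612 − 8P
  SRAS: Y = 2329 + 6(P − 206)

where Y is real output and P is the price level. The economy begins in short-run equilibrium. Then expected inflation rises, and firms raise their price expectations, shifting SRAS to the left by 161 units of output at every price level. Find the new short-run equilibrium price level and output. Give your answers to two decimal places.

This is a negative supply shock: SRAS shifts left.
New SRAS: Y = 932 + 6P.
Set AD = SRAS: 5612 − 8P = 932 + 6P, so 4680 = 14P and P = 334.29.
Substituting into AD, Y = 2937.71.

P = 334.29, Y = 2937.71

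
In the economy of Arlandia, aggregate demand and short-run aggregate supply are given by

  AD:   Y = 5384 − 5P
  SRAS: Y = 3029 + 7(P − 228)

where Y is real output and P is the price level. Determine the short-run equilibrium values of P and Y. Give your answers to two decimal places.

Write SRAS as Y = 3029 + 7P − 1596 = 1433 + 7P.
Set AD = SRAS: 5384 − 5P = 1433 + 7P, so 3951 = 12P and P = 329.25.
Substituting into AD, Y = 5384 − 5P = 3737.75.

P = 329.25, Y = 3737.75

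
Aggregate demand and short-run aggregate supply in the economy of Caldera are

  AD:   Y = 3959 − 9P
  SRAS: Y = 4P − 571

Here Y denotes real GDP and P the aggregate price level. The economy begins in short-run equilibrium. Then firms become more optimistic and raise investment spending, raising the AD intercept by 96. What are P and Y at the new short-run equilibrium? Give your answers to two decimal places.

P = 355.85, Y = 852.38

This is a positive demand shock: AD shifts right.
New AD: Y = 4055 − 9P.
Set AD = SRAS: 4055 − 9P = 4P − 571, so 4626 = 13P and P = 355.85.
Substituting into AD, Y = 852.38.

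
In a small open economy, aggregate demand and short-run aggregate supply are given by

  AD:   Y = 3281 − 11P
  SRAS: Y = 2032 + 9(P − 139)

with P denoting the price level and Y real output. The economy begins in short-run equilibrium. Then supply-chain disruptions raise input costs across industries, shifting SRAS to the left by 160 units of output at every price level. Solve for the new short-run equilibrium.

This is a negative supply shock: SRAS shifts left.
New SRAS: Y = 621 + 9P.
Set AD = SRAS: 3281 − 11P = 621 + 9P, so 2660 = 20P and P = 133.
Y = 3281 − 11·133 = 1818.

P = 133, Y = 1818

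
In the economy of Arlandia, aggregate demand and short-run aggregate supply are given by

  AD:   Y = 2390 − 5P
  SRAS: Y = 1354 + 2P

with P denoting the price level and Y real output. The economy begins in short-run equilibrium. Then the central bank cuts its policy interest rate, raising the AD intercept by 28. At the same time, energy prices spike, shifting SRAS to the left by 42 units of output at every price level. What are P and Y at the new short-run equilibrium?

After both shocks: AD is Y = 2418 − 5P and SRAS is Y = 1312 + 2P.
Setting them equal: 1106 = 7P, so P = 158.
Y = 2418 − 5·158 = 1628.

P = 158, Y = 1628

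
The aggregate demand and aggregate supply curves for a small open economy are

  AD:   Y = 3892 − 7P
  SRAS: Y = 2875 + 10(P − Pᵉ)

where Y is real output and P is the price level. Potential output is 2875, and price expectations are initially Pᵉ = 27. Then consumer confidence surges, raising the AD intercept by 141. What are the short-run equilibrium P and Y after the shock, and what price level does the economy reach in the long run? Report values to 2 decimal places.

Short run: P = 84.00, Y = 3445.00. Long run: P = 165.43.

AD shifts right: new AD is Y = 4033 − 7P. With Pᵉ = 27, SRAS is Y = 2605 + 10P.
Short run: 4033 − 7P = 2605 + 10P gives 1428 = 17P, so P = 84.00 and Y = 4033 − 7P = 3445.00.
Y = 3445.00 is above potential 2875; expectations adjust and SRAS shifts left until Y = 2875.
Long run: on the new AD curve, 2875 = 4033 − 7P gives P = 165.43.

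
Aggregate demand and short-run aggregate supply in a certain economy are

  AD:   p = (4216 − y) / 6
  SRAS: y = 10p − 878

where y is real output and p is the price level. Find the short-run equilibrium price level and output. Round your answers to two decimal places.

p = 318.38, y = 2305.75

Rearrange AD to y = 4216 − 6p.
Set AD = SRAS: 4216 − 6p = 10p − 878, so 5094 = 16p and p = 318.38.
Substituting into AD, y = 4216 − 6p = 2305.75.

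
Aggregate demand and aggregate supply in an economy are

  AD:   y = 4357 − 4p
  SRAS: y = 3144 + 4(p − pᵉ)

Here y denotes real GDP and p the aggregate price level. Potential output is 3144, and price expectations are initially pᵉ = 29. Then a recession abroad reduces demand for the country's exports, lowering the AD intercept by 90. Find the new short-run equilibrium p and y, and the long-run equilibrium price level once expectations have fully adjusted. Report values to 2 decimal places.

AD shifts left: new AD is y = 4267 − 4p. With pᵉ = 29, SRAS is y = 3028 + 4p.
Short run: 4267 − 4p = 3028 + 4p gives 1239 = 8p, so p = 154.88 and y = 4267 − 4p = 3647.50.
y = 3647.50 is above potential 3144; expectations adjust and SRAS shifts left until y = 3144.
Long run: on the new AD curve, 3144 = 4267 − 4p gives p = 280.75.

Short run: p = 154.88, y = 3647.50. Long run: p = 280.75.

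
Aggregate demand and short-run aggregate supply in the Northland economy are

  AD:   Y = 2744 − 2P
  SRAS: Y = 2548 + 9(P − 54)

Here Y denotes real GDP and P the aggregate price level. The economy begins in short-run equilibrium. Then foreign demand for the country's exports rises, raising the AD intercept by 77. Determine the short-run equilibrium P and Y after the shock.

This is a positive demand shock: AD shifts right.
New AD: Y = 2821 − 2P.
SRAS can be written Y = 2062 + 9P.
Set AD = SRAS: 2821 − 2P = 2062 + 9P, so 759 = 11P and P = 69.
Y = 2821 − 2·69 = 2683.

P = 69, Y = 2683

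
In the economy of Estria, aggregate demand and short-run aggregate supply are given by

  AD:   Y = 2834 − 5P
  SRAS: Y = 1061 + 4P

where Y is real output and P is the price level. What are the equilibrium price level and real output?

P = 197, Y = 1849

Set AD = SRAS: 2834 − 5P = 1061 + 4P, so 1773 = 9P and P = 197.
Then Y = 2834 − 5·197 = 1849.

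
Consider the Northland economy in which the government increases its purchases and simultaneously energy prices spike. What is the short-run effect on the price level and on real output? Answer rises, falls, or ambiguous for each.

The first event is a positive demand shock: AD shifts right, which by itself pushes P up and Y up.
The second is an adverse supply shock: SRAS shifts left, which by itself pushes P up and Y down.
Both shocks push P up, so P rises. The two shocks push Y in opposite directions, so the effect on Y is ambiguous.

Price level: rises; output: ambiguous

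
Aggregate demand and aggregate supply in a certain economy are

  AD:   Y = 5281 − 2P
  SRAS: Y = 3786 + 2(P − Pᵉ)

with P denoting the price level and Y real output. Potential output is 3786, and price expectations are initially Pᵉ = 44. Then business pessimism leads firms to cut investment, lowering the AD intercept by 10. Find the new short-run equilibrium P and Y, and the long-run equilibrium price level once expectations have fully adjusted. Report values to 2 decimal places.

AD shifts left: new AD is Y = 5271 − 2P. With Pᵉ = 44, SRAS is Y = 3698 + 2P.
Short run: 5271 − 2P = 3698 + 2P gives 1573 = 4P, so P = 393.25 and Y = 5271 − 2P = 4484.50.
Y = 4484.50 is above potential 3786; expectations adjust and SRAS shifts left until Y = 3786.
Long run: on the new AD curve, 3786 = 5271 − 2P gives P = 742.50.

Short run: P = 393.25, Y = 4484.50. Long run: P = 742.50.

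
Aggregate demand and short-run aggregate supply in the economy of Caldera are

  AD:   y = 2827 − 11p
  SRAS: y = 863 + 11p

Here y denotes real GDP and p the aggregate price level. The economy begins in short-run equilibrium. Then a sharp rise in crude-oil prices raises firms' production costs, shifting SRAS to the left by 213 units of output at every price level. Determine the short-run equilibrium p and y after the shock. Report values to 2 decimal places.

This is a negative supply shock: SRAS shifts left.
New SRAS: y = 650 + 11p.
Set AD = SRAS: 2827 − 11p = 650 + 11p, so 2177 = 22p and p = 98.95.
Substituting into AD, y = 1738.50.

p = 98.95, y = 1738.50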